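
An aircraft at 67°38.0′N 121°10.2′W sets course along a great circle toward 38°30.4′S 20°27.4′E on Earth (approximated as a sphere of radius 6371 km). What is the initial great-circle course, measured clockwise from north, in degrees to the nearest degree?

With φ₁ = 1.1804, φ₂ = -0.6721, Δλ = 2.4719 rad, the forward-azimuth formula gives
θ = atan2( sin Δλ cos φ₂ , cos φ₁ sin φ₂ − sin φ₁ cos φ₂ cos Δλ ) = atan2(0.4858, 0.3304) = 55.78°.
So the initial bearing is 56°.

56°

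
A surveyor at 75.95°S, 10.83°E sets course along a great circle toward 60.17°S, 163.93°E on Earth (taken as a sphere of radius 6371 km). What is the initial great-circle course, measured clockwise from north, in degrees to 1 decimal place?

Δλ = 153.100° = 2.6721 rad.
y = sin Δλ · cos φ₂ = (0.4524)(0.4974) = 0.2251
x = cos φ₁ sin φ₂ − sin φ₁ cos φ₂ cos Δλ = (0.2428)(-0.8675) − (-0.9701)(0.4974)(-0.8918) = -0.6409
θ = atan2(y, x) = 160.65°, so the bearing is 160.7°.

160.7°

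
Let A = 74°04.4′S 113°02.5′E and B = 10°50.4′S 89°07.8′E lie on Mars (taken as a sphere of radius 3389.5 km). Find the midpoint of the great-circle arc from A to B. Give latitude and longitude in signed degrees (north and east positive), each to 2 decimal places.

-42.88°, 94.28°

Central angle δ = 1.1294 rad. Interpolating on the sphere with fraction f = 0.5:
P = [sin((1−f)δ)·A + sin(fδ)·B] / sin δ = 0.5919·A + 0.5919·B in Cartesian coordinates,
giving P = (-0.0547, 0.7307, -0.6805), i.e. latitude -42.88°, longitude 94.28°.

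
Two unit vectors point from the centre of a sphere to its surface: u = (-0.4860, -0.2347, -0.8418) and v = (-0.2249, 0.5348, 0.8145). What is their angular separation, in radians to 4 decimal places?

2.3488 rad

u·v = -0.7019; |u| = 1.0000, |v| = 1.0000.
cos θ = (u·v)/(|u||v|) = -0.7019, so θ = 2.3488 rad.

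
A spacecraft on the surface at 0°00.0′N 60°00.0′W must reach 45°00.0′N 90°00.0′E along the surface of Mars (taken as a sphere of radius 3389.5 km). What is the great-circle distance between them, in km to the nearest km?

7558 km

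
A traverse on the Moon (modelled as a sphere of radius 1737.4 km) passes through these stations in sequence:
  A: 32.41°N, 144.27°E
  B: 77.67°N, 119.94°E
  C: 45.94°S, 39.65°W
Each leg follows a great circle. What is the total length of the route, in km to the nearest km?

Leg A→B: central angle 0.8122 rad, distance 1411.2 km.
Leg B→C: central angle 2.5703 rad, distance 4465.7 km.
Total: 1411.2 + 4465.7 ≈ 5877 km.

5877 km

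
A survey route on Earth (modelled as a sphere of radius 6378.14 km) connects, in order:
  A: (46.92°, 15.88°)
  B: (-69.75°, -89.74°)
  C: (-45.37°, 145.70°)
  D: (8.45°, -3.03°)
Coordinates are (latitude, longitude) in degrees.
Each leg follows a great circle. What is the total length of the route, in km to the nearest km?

Leg A→B: central angle 2.4172 rad, distance 15417.3 km.
Leg B→C: central angle 1.0125 rad, distance 6457.9 km.
Leg C→D: central angle 2.3441 rad, distance 14951.2 km.
Total: 15417.3 + 6457.9 + 14951.2 ≈ 36826 km.

36826 km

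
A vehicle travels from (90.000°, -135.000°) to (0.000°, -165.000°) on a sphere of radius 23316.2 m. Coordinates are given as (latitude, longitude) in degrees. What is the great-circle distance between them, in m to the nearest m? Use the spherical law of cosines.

With latitudes φ₁ = 90.000°, φ₂ = 0.000° and longitude difference Δλ = -30.000°:
cos c = sin φ₁ sin φ₂ + cos φ₁ cos φ₂ cos Δλ = (1.0000)(0.0000) + (0.0000)(1.0000)(0.8660) = 0.00000,
so c = arccos(0.00000) = 1.57080 rad.
Distance = R·c = 23316.2 × 1.5708 ≈ 36625 m.

36625 m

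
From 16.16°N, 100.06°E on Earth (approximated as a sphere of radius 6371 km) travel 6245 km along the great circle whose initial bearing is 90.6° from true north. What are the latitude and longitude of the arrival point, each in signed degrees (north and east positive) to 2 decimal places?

Angular distance δ = d/R = 6245/6371 = 0.98022 rad; initial bearing θ = 1.5813 rad.
sin φ₂ = sin φ₁ cos δ + cos φ₁ sin δ cos θ = (0.2783)(0.5568) + (0.9605)(0.8306)(-0.0105) = 0.1466, so φ₂ = 8.43°.
Δλ = atan2(sin θ sin δ cos φ₁, cos δ − sin φ₁ sin φ₂) = atan2(0.7978, 0.5160) = 57.103°.
λ₂ = 100.060° + 57.103° = 157.16°.

8.43°, 157.16°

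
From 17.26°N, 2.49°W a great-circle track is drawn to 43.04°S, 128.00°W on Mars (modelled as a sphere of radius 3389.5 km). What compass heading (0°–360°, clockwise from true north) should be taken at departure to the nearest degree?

229°

With φ₁ = 0.3012, φ₂ = -0.7512, Δλ = -2.1906 rad, the forward-azimuth formula gives
θ = atan2( sin Δλ cos φ₂ , cos φ₁ sin φ₂ − sin φ₁ cos φ₂ cos Δλ ) = atan2(-0.5949, -0.5258) = -131.47°.
Adding 360° brings this into [0°, 360°): 229°.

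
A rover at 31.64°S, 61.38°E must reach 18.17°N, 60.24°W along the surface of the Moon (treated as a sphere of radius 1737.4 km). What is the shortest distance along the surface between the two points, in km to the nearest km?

3821 km

With latitudes φ₁ = -31.640°, φ₂ = 18.170° and longitude difference Δλ = -121.620°:
cos c = sin φ₁ sin φ₂ + cos φ₁ cos φ₂ cos Δλ = (-0.5246)(0.3118) + (0.8514)(0.9501)(-0.5243) = -0.58768,
so c = arccos(-0.58768) = 2.19899 rad.
Distance = R·c = 1737.4 × 2.1990 ≈ 3821 km.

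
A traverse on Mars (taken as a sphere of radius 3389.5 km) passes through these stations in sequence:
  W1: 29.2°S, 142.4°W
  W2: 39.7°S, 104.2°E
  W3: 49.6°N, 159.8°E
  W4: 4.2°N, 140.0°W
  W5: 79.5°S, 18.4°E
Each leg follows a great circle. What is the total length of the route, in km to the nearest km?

21358 km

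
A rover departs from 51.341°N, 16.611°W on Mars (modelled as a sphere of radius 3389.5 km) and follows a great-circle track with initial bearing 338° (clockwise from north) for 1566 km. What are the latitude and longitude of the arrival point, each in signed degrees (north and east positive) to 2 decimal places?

73.17°, -51.84°

Angular distance δ = d/R = 1566/3389.5 = 0.46202 rad; initial bearing θ = 5.8992 rad.
sin φ₂ = sin φ₁ cos δ + cos φ₁ sin δ cos θ = (0.7809)(0.8952) + (0.6247)(0.4458)(0.9272) = 0.9572, so φ₂ = 73.17°.
Δλ = atan2(sin θ sin δ cos φ₁, cos δ − sin φ₁ sin φ₂) = atan2(-0.1043, 0.1477) = -35.229°.
λ₂ = -16.611° − 35.229° = -51.84°.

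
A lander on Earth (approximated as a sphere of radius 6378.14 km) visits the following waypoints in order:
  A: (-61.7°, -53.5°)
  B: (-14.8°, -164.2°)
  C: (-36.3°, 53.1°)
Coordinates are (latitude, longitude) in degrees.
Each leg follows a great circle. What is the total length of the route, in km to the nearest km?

Leg A→B: central angle 1.5079 rad, distance 9617.3 km.
Leg B→C: central angle 2.0585 rad, distance 13129.4 km.
Total: 9617.3 + 13129.4 ≈ 22747 km.

22747 km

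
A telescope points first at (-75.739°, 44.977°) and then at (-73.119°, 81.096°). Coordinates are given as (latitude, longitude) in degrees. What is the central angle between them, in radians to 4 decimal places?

0.1722 rad

Let φ₁ = -1.3219 rad, φ₂ = -1.2762 rad, and Δλ = 0.6304 rad.
Haversine: a = sin²(Δφ/2) + cos φ₁ cos φ₂ sin²(Δλ/2) = 0.0005 + (0.2463)(0.2904)(0.0961) = 0.00740.
Central angle c = 2·arcsin(√a) = 0.17223 rad.
So the angular separation is 0.1722 rad.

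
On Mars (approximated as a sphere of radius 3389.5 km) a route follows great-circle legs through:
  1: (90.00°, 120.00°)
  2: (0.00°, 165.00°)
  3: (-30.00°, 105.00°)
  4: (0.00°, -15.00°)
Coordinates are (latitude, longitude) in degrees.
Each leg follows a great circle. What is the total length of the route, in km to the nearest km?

15973 km

Leg 1→2: central angle 1.5708 rad, distance 5324.2 km.
Leg 2→3: central angle 1.1230 rad, distance 3806.3 km.
Leg 3→4: central angle 2.0186 rad, distance 6842.1 km.
Total: 5324.2 + 3806.3 + 6842.1 ≈ 15973 km.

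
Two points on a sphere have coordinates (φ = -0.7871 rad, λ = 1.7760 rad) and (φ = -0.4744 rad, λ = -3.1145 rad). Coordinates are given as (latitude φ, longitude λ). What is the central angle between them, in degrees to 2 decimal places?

With latitudes φ₁ = -45.098°, φ₂ = -27.181° and longitude difference Δλ = 79.795°:
cos c = sin φ₁ sin φ₂ + cos φ₁ cos φ₂ cos Δλ = (-0.7083)(-0.4568) + (0.7059)(0.8896)(0.1772) = 0.43481,
so c = arccos(0.43481) = 1.12097 rad.
So the angular separation is 64.23°.

64.23°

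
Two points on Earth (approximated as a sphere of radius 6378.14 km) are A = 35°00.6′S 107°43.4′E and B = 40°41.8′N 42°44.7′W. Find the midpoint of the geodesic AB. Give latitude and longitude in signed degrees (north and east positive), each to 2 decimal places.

The central angle between A and B is δ = 2.7248 rad.
With f = 0.5, the slerp weights are sin((1−f)δ)/sin δ = 2.4169 and sin(fδ)/sin δ = 2.4169.
Weighted sum of the unit vectors: (2.4169)·(-0.2493,0.7802,-0.5737) + (2.4169)·(0.5568,-0.5146,0.6521) = (0.7431, 0.6419, 0.1893).
Converting back: φ = atan2(z, √(x²+y²)) = 10.91°, λ = atan2(y, x) = 40.82°.

10.91°, 40.82°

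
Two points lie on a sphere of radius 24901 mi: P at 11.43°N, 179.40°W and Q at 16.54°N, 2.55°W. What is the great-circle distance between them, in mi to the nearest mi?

65998 mi

In radians: φ₁ = 0.1995, φ₂ = 0.2887, Δλ = 176.850° = 3.0866 rad.
Haversine: a = sin²(Δφ/2) + cos φ₁ cos φ₂ sin²(Δλ/2) = 0.0020 + (0.9802)(0.9586)(0.9992) = 0.94089.
Central angle c = 2·arcsin(√a) = 2.65041 rad.
Distance = R·c = 24901 × 2.6504 ≈ 65998 mi.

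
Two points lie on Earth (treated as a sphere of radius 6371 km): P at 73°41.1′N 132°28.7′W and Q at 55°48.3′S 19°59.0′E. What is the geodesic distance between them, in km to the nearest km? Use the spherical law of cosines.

Let φ₁ = 1.2860 rad, φ₂ = -0.9740 rad, and Δλ = 2.6610 rad.
cos c = sin φ₁ sin φ₂ + cos φ₁ cos φ₂ cos Δλ = (0.9597)(-0.8271) + (0.2809)(0.5620)(-0.8867) = -0.93381,
so c = arccos(-0.93381) = 2.77573 rad.
Distance = R·c = 6371 × 2.7757 ≈ 17684 km.

17684 km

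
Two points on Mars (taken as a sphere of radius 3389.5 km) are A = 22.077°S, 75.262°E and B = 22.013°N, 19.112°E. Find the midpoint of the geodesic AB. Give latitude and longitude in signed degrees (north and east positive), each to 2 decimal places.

The central angle between A and B is δ = 1.2264 rad.
With f = 0.5, the slerp weights are sin((1−f)δ)/sin δ = 0.6114 and sin(fδ)/sin δ = 0.6114.
Weighted sum of the unit vectors: (0.6114)·(0.2357,0.8962,-0.3759) + (0.6114)·(0.8760,0.3035,0.3748) = (0.6797, 0.7335, -0.0006).
Converting back: φ = atan2(z, √(x²+y²)) = -0.04°, λ = atan2(y, x) = 47.18°.

-0.04°, 47.18°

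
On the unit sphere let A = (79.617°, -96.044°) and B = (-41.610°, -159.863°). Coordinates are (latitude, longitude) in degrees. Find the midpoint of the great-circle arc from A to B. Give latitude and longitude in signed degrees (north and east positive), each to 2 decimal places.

Central angle δ = 2.2065 rad. Interpolating on the sphere with fraction f = 0.5:
P = [sin((1−f)δ)·A + sin(fδ)·B] / sin δ = 1.1094·A + 1.1094·B in Cartesian coordinates,
giving P = (-0.7998, -0.4844, 0.3545), i.e. latitude 20.76°, longitude -148.80°.

20.76°, -148.80°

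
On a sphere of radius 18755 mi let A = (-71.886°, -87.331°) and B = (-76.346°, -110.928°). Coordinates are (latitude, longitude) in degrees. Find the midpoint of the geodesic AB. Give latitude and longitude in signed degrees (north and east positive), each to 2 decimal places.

-74.43°, -97.49°

The central angle between A and B is δ = 0.1355 rad.
With f = 0.5, the slerp weights are sin((1−f)δ)/sin δ = 0.5011 and sin(fδ)/sin δ = 0.5011.
Weighted sum of the unit vectors: (0.5011)·(0.0145,-0.3106,-0.9504) + (0.5011)·(-0.0843,-0.2205,-0.9717) = (-0.0350, -0.2661, -0.9633).
Converting back: φ = atan2(z, √(x²+y²)) = -74.43°, λ = atan2(y, x) = -97.49°.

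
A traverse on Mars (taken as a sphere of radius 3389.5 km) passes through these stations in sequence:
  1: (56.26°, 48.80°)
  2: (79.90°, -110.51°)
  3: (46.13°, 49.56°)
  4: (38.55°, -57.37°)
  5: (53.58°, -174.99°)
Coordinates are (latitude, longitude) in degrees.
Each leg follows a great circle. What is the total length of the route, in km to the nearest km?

14387 km

Leg 1→2: central angle 0.7560 rad, distance 2562.6 km.
Leg 2→3: central angle 0.9329 rad, distance 3162.1 km.
Leg 3→4: central angle 1.2751 rad, distance 4321.8 km.
Leg 4→5: central angle 1.2805 rad, distance 4340.3 km.
Total: 2562.6 + 3162.1 + 4321.8 + 4340.3 ≈ 14387 km.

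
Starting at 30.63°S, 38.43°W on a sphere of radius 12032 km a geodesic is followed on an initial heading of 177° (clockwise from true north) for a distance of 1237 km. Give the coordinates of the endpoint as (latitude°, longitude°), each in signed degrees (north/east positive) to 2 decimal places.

Angular distance δ = d/R = 1237/12032 = 0.10281 rad; initial bearing θ = 3.0892 rad.
sin φ₂ = sin φ₁ cos δ + cos φ₁ sin δ cos θ = (-0.5095)(0.9947) + (0.8605)(0.1026)(-0.9986) = -0.5950, so φ₂ = -36.51°.
Δλ = atan2(sin θ sin δ cos φ₁, cos δ − sin φ₁ sin φ₂) = atan2(0.0046, 0.6916) = 0.383°.
λ₂ = -38.430° + 0.383° = -38.05°.

-36.51°, -38.05°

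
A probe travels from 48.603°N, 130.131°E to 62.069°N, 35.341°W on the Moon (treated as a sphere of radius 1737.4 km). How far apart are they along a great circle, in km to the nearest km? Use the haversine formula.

With latitudes φ₁ = 48.603°, φ₂ = 62.069° and longitude difference Δλ = -165.472°:
Haversine: a = sin²(Δφ/2) + cos φ₁ cos φ₂ sin²(Δλ/2) = 0.0137 + (0.6613)(0.4684)(0.9840) = 0.31854.
Central angle c = 2·arcsin(√a) = 1.19939 rad.
Distance = R·c = 1737.4 × 1.1994 ≈ 2084 km.

2084 km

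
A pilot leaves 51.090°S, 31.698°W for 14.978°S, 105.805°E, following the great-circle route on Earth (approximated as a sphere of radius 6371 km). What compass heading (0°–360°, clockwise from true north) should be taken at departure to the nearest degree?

138°

With φ₁ = -0.8917, φ₂ = -0.2614, Δλ = 2.3999 rad, the forward-azimuth formula gives
θ = atan2( sin Δλ cos φ₂ , cos φ₁ sin φ₂ − sin φ₁ cos φ₂ cos Δλ ) = atan2(0.6526, -0.7166) = 137.67°.
So the initial bearing is 138°.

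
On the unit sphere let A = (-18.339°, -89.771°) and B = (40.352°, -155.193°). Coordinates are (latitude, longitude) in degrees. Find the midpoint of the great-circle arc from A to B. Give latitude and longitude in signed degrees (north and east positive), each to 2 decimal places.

12.98°, -118.46°

Central angle δ = 1.4735 rad. Interpolating on the sphere with fraction f = 0.5:
P = [sin((1−f)δ)·A + sin(fδ)·B] / sin δ = 0.6751·A + 0.6751·B in Cartesian coordinates,
giving P = (-0.4644, -0.8566, 0.2247), i.e. latitude 12.98°, longitude -118.46°.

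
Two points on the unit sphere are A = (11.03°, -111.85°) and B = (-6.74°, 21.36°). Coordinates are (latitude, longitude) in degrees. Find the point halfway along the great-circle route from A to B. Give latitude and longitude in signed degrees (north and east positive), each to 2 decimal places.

5.39°, -44.47°

Central angle δ = 2.3321 rad. Interpolating on the sphere with fraction f = 0.5:
P = [sin((1−f)δ)·A + sin(fδ)·B] / sin δ = 1.2697·A + 1.2697·B in Cartesian coordinates,
giving P = (0.7105, -0.6974, 0.0939), i.e. latitude 5.39°, longitude -44.47°.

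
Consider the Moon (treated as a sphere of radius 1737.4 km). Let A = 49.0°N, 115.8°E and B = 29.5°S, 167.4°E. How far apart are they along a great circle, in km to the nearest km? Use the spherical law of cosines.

With latitudes φ₁ = 49.000°, φ₂ = -29.500° and longitude difference Δλ = 51.600°:
cos c = sin φ₁ sin φ₂ + cos φ₁ cos φ₂ cos Δλ = (0.7547)(-0.4924) + (0.6561)(0.8704)(0.6211) = -0.01696,
so c = arccos(-0.01696) = 1.58776 rad.
Distance = R·c = 1737.4 × 1.5878 ≈ 2759 km.

2759 km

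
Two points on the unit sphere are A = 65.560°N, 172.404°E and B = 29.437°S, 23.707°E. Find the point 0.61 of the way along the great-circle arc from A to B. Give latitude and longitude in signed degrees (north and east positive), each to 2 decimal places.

Central angle δ = 2.4269 rad. Interpolating on the sphere with fraction f = 0.61:
P = [sin((1−f)δ)·A + sin(fδ)·B] / sin δ = 1.2380·A + 1.5196·B in Cartesian coordinates,
giving P = (0.7040, 0.5998, 0.3803), i.e. latitude 22.35°, longitude 40.43°.

22.35°, 40.43°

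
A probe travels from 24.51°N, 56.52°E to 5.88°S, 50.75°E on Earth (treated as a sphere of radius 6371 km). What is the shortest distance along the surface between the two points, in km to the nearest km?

3437 km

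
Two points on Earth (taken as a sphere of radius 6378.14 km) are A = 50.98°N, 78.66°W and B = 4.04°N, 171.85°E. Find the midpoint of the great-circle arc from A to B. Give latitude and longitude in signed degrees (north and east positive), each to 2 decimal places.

40.67°, -151.14°

Central angle δ = 1.7262 rad. Interpolating on the sphere with fraction f = 0.5:
P = [sin((1−f)δ)·A + sin(fδ)·B] / sin δ = 0.7691·A + 0.7691·B in Cartesian coordinates,
giving P = (-0.6643, -0.3660, 0.6518), i.e. latitude 40.67°, longitude -151.14°.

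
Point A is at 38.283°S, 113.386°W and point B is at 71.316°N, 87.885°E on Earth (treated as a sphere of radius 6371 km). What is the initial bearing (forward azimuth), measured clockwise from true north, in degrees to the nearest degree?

Δλ = -158.729° = -2.7703 rad.
y = sin Δλ · cos φ₂ = (-0.3628)(0.3203) = -0.1162
x = cos φ₁ sin φ₂ − sin φ₁ cos φ₂ cos Δλ = (0.7850)(0.9473) − (-0.6195)(0.3203)(-0.9319) = 0.5586
θ = atan2(y, x) = -11.75°; adding 360° gives 348°.

348°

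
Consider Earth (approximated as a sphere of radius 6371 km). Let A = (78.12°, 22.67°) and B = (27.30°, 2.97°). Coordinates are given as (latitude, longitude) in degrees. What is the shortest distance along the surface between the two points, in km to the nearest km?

5738 km

With latitudes φ₁ = 78.120°, φ₂ = 27.300° and longitude difference Δλ = -19.700°:
cos c = sin φ₁ sin φ₂ + cos φ₁ cos φ₂ cos Δλ = (0.9786)(0.4586) + (0.2059)(0.8886)(0.9415) = 0.62105,
so c = arccos(0.62105) = 0.90071 rad.
Distance = R·c = 6371 × 0.9007 ≈ 5738 km.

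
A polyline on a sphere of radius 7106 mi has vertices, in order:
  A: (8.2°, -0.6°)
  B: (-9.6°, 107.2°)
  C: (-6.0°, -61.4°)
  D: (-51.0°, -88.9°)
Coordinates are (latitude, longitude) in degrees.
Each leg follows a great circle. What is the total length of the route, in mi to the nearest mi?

39684 mi

Leg A→B: central angle 1.8988 rad, distance 13492.6 mi.
Leg B→C: central angle 2.8048 rad, distance 19930.8 mi.
Leg C→D: central angle 0.8810 rad, distance 6260.3 mi.
Total: 13492.6 + 19930.8 + 6260.3 ≈ 39684 mi.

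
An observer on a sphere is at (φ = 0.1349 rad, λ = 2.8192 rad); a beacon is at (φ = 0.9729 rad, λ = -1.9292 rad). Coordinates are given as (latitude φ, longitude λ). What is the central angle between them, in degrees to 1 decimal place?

Let φ₁ = 0.1349 rad, φ₂ = 0.9729 rad, and Δλ = 1.5348 rad.
Haversine: a = sin²(Δφ/2) + cos φ₁ cos φ₂ sin²(Δλ/2) = 0.1655 + (0.9909)(0.5629)(0.4820) = 0.43438.
Central angle c = 2·arcsin(√a) = 1.43917 rad.
So the angular separation is 82.5°.

82.5°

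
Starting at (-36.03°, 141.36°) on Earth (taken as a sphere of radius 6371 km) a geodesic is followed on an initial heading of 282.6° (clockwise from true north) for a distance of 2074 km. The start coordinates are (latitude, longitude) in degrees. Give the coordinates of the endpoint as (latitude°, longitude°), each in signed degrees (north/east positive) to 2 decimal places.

-30.06°, 120.22°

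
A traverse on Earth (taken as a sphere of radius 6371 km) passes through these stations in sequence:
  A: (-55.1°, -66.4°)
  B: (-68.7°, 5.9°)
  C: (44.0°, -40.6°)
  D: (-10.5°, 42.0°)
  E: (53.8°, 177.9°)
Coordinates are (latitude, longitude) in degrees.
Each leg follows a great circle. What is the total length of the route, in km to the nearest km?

Leg A→B: central angle 0.5965 rad, distance 3800.2 km.
Leg B→C: central angle 2.0571 rad, distance 13105.6 km.
Leg C→D: central angle 1.6063 rad, distance 10233.7 km.
Leg D→E: central angle 2.1701 rad, distance 13825.8 km.
Total: 3800.2 + 13105.6 + 10233.7 + 13825.8 ≈ 40965 km.

40965 km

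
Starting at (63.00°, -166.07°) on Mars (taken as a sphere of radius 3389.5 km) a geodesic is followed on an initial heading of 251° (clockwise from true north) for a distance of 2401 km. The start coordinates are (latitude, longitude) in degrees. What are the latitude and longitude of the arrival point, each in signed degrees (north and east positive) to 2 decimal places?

Angular distance δ = d/R = 2401/3389.5 = 0.70836 rad; initial bearing θ = 4.3808 rad.
sin φ₂ = sin φ₁ cos δ + cos φ₁ sin δ cos θ = (0.8910)(0.7594) + (0.4540)(0.6506)(-0.3256) = 0.5805, so φ₂ = 35.49°.
Δλ = atan2(sin θ sin δ cos φ₁, cos δ − sin φ₁ sin φ₂) = atan2(-0.2793, 0.2422) = -49.066°.
λ₂ = -166.070° − 49.066° = -215.14° → 144.86° after wrapping to (−180°, 180°].

35.49°, 144.86°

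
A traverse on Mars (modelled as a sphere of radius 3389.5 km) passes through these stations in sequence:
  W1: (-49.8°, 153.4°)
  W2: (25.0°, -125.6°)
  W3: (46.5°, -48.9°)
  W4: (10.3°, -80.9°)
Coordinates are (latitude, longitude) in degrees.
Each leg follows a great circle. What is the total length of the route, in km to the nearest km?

12534 km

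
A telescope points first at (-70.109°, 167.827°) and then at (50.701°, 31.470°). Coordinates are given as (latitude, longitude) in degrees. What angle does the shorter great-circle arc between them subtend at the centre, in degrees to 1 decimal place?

Let φ₁ = -1.2236 rad, φ₂ = 0.8849 rad, and Δλ = -2.3799 rad.
Haversine: a = sin²(Δφ/2) + cos φ₁ cos φ₂ sin²(Δλ/2) = 0.7561 + (0.3402)(0.6334)(0.8618) = 0.94181.
Central angle c = 2·arcsin(√a) = 2.65435 rad.
So the angular separation is 152.1°.

152.1°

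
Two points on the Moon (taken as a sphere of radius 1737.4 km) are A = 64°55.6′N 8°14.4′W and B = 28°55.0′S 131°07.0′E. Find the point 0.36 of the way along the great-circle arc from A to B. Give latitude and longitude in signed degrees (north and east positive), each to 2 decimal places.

51.01°, 92.01°

Central angle δ = 2.3738 rad. Interpolating on the sphere with fraction f = 0.36:
P = [sin((1−f)δ)·A + sin(fδ)·B] / sin δ = 1.4378·A + 1.0860·B in Cartesian coordinates,
giving P = (-0.0221, 0.6288, 0.7772), i.e. latitude 51.01°, longitude 92.01°.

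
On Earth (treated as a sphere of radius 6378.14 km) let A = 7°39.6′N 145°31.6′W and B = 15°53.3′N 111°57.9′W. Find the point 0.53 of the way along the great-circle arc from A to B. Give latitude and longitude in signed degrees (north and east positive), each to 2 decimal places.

The central angle between A and B is δ = 0.5903 rad.
With f = 0.53, the slerp weights are sin((1−f)δ)/sin δ = 0.4921 and sin(fδ)/sin δ = 0.5530.
Weighted sum of the unit vectors: (0.4921)·(-0.8170,-0.5610,0.1333) + (0.5530)·(-0.3598,-0.8920,0.2738) = (-0.6010, -0.7693, 0.2170).
Converting back: φ = atan2(z, √(x²+y²)) = 12.53°, λ = atan2(y, x) = -128.00°.

12.53°, -128.00°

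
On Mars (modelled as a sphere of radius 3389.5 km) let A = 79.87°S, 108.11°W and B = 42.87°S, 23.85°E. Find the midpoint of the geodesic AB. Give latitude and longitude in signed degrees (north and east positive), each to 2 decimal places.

Central angle δ = 0.9477 rad. Interpolating on the sphere with fraction f = 0.5:
P = [sin((1−f)δ)·A + sin(fδ)·B] / sin δ = 0.5619·A + 0.5619·B in Cartesian coordinates,
giving P = (0.3459, 0.0726, -0.9354), i.e. latitude -69.30°, longitude 11.85°.

-69.30°, 11.85°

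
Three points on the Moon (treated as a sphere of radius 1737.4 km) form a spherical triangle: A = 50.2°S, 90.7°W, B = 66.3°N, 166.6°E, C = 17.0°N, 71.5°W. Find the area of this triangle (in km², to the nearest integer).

3971614 km²

Side lengths (central angles): a = 1.5062, b = 1.2095, c = 2.4342 rad; semiperimeter s = 2.5749.
By l'Huilier's theorem, tan(E/4) = √[tan(s/2) tan((s−a)/2) tan((s−b)/2) tan((s−c)/2)], giving spherical excess E = 1.3157 rad.
Area = E·R² = 1.3157 × (1737.4)² ≈ 3971614 km².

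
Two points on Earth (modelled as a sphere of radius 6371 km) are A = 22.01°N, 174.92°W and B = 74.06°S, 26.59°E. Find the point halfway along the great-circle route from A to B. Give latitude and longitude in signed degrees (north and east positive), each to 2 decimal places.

-40.83°, 176.55°

Central angle δ = 2.2109 rad. Interpolating on the sphere with fraction f = 0.5:
P = [sin((1−f)δ)·A + sin(fδ)·B] / sin δ = 1.1142·A + 1.1142·B in Cartesian coordinates,
giving P = (-0.7553, 0.0455, -0.6538), i.e. latitude -40.83°, longitude 176.55°.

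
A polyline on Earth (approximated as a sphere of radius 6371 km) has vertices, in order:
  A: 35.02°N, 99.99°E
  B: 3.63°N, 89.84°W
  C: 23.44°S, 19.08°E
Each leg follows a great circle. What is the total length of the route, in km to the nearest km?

Leg A→B: central angle 2.4480 rad, distance 15596.4 km.
Leg B→C: central angle 1.8987 rad, distance 12096.7 km.
Total: 15596.4 + 12096.7 ≈ 27693 km.

27693 km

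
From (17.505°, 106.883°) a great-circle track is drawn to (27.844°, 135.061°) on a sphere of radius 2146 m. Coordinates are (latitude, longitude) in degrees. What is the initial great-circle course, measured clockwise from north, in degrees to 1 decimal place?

63.2°

Δλ = 28.178° = 0.4918 rad.
y = sin Δλ · cos φ₂ = (0.4722)(0.8842) = 0.4175
x = cos φ₁ sin φ₂ − sin φ₁ cos φ₂ cos Δλ = (0.9537)(0.4671) − (0.3008)(0.8842)(0.8815) = 0.2110
θ = atan2(y, x) = 63.19°, so the bearing is 63.2°.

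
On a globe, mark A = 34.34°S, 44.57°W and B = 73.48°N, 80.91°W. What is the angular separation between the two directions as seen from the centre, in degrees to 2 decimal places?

Let φ₁ = -0.5993 rad, φ₂ = 1.2825 rad, and Δλ = -0.6343 rad.
cos c = sin φ₁ sin φ₂ + cos φ₁ cos φ₂ cos Δλ = (-0.5641)(0.9587) + (0.8257)(0.2844)(0.8055) = -0.35169,
so c = arccos(-0.35169) = 1.93017 rad.
So the angular separation is 110.59°.

110.59°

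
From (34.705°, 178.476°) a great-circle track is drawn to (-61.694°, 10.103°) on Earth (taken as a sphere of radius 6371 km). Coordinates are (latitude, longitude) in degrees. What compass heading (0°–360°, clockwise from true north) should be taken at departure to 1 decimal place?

Δλ = -168.373° = -2.9387 rad.
y = sin Δλ · cos φ₂ = (-0.2015)(0.4742) = -0.0956
x = cos φ₁ sin φ₂ − sin φ₁ cos φ₂ cos Δλ = (0.8221)(-0.8804) − (0.5694)(0.4742)(-0.9795) = -0.4594
θ = atan2(y, x) = -168.25°; adding 360° gives 191.8°.

191.8°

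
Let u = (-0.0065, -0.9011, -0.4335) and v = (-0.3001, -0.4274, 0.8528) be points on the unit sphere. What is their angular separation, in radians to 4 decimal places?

u·v = 0.0174; |u| = 1.0000, |v| = 1.0000.
cos θ = (u·v)/(|u||v|) = 0.0174, so θ = 1.5534 rad.

1.5534 rad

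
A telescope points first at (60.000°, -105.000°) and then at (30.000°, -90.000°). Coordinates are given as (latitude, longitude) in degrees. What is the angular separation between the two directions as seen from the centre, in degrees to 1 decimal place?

31.6°

In radians: φ₁ = 1.0472, φ₂ = 0.5236, Δλ = 15.000° = 0.2618 rad.
cos c = sin φ₁ sin φ₂ + cos φ₁ cos φ₂ cos Δλ = (0.8660)(0.5000) + (0.5000)(0.8660)(0.9659) = 0.85127,
so c = arccos(0.85127) = 0.55239 rad.
So the angular separation is 31.6°.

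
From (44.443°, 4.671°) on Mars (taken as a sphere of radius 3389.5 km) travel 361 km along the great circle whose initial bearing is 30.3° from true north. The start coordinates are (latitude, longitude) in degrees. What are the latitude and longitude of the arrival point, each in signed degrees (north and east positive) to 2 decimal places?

49.62°, 9.42°

Angular distance δ = d/R = 361/3389.5 = 0.10651 rad; initial bearing θ = 0.5288 rad.
sin φ₂ = sin φ₁ cos δ + cos φ₁ sin δ cos θ = (0.7002)(0.9943) + (0.7139)(0.1063)(0.8634) = 0.7618, so φ₂ = 49.62°.
Δλ = atan2(sin θ sin δ cos φ₁, cos δ − sin φ₁ sin φ₂) = atan2(0.0383, 0.4610) = 4.749°.
λ₂ = 4.671° + 4.749° = 9.42°.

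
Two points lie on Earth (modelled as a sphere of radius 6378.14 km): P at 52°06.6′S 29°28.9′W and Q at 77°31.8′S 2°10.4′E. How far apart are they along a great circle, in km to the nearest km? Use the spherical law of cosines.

3110 km

With latitudes φ₁ = -52.110°, φ₂ = -77.530° and longitude difference Δλ = 31.655°:
cos c = sin φ₁ sin φ₂ + cos φ₁ cos φ₂ cos Δλ = (-0.7892)(-0.9764) + (0.6141)(0.2159)(0.8512) = 0.88346,
so c = arccos(0.88346) = 0.48761 rad.
Distance = R·c = 6378.14 × 0.4876 ≈ 3110 km.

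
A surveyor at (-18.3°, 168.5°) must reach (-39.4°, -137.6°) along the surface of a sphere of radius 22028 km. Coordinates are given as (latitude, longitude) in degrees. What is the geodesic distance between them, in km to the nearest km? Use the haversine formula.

19544 km

In radians: φ₁ = -0.3194, φ₂ = -0.6877, Δλ = 53.900° = 0.9407 rad.
Haversine: a = sin²(Δφ/2) + cos φ₁ cos φ₂ sin²(Δλ/2) = 0.0335 + (0.9494)(0.7727)(0.2054) = 0.18422.
Central angle c = 2·arcsin(√a) = 0.88722 rad.
Distance = R·c = 22028 × 0.8872 ≈ 19544 km.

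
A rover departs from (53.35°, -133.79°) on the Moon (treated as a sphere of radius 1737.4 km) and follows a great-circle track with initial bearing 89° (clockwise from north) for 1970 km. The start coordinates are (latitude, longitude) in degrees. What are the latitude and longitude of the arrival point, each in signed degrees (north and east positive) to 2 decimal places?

Angular distance δ = d/R = 1970/1737.4 = 1.13388 rad; initial bearing θ = 1.5533 rad.
sin φ₂ = sin φ₁ cos δ + cos φ₁ sin δ cos θ = (0.8023)(0.4231) + (0.5969)(0.9061)(0.0175) = 0.3489, so φ₂ = 20.42°.
Δλ = atan2(sin θ sin δ cos φ₁, cos δ − sin φ₁ sin φ₂) = atan2(0.5408, 0.1432) = 75.168°.
λ₂ = -133.790° + 75.168° = -58.62°.

20.42°, -58.62°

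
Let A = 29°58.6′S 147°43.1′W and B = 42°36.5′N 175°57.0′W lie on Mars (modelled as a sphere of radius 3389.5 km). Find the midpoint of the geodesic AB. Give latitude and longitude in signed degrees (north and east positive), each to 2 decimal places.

6.51°, -160.66°

Central angle δ = 1.3454 rad. Interpolating on the sphere with fraction f = 0.5:
P = [sin((1−f)δ)·A + sin(fδ)·B] / sin δ = 0.6393·A + 0.6393·B in Cartesian coordinates,
giving P = (-0.9375, -0.3290, 0.1134), i.e. latitude 6.51°, longitude -160.66°.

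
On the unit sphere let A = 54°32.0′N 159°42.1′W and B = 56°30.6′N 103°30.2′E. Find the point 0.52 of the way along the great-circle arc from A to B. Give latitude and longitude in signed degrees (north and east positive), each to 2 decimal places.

The central angle between A and B is δ = 0.8745 rad.
With f = 0.52, the slerp weights are sin((1−f)δ)/sin δ = 0.5312 and sin(fδ)/sin δ = 0.5725.
Weighted sum of the unit vectors: (0.5312)·(-0.5442,-0.2013,0.8145) + (0.5725)·(-0.1288,0.5365,0.8340) = (-0.3628, 0.2002, 0.9101).
Converting back: φ = atan2(z, √(x²+y²)) = 65.52°, λ = atan2(y, x) = 151.11°.

65.52°, 151.11°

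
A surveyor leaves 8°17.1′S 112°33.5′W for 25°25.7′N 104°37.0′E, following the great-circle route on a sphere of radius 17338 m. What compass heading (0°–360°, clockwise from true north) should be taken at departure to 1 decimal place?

With φ₁ = -0.1446, φ₂ = 0.4438, Δλ = -2.4928 rad, the forward-azimuth formula gives
θ = atan2( sin Δλ cos φ₂ , cos φ₁ sin φ₂ − sin φ₁ cos φ₂ cos Δλ ) = atan2(-0.5457, 0.3212) = -59.52°.
Adding 360° brings this into [0°, 360°): 300.5°.

300.5°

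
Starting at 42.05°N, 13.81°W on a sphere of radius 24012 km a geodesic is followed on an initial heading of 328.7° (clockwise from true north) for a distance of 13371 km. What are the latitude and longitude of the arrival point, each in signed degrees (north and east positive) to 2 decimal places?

Angular distance δ = d/R = 13371/24012 = 0.55685 rad; initial bearing θ = 5.7369 rad.
sin φ₂ = sin φ₁ cos δ + cos φ₁ sin δ cos θ = (0.6698)(0.8489) + (0.7426)(0.5285)(0.8545) = 0.9039, so φ₂ = 64.68°.
Δλ = atan2(sin θ sin δ cos φ₁, cos δ − sin φ₁ sin φ₂) = atan2(-0.2039, 0.2435) = -39.941°.
λ₂ = -13.810° − 39.941° = -53.75°.

64.68°, -53.75°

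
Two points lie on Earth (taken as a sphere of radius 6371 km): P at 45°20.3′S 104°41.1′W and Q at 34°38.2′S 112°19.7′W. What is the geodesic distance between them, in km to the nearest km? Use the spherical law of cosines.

1355 km

In radians: φ₁ = -0.7913, φ₂ = -0.6045, Δλ = -7.643° = -0.1334 rad.
cos c = sin φ₁ sin φ₂ + cos φ₁ cos φ₂ cos Δλ = (-0.7113)(-0.5684) + (0.7029)(0.8228)(0.9911) = 0.97747,
so c = arccos(0.97747) = 0.21268 rad.
Distance = R·c = 6371 × 0.2127 ≈ 1355 km.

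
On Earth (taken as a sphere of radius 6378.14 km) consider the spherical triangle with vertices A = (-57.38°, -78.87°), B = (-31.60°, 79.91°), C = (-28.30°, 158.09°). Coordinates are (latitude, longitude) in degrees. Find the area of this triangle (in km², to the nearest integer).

Side lengths (central angles): a = 1.1571, b = 1.4298, c = 1.5575 rad; semiperimeter s = 2.0722.
By l'Huilier's theorem, tan(E/4) = √[tan(s/2) tan((s−a)/2) tan((s−b)/2) tan((s−c)/2)], giving spherical excess E = 1.0541 rad.
Area = E·R² = 1.0541 × (6378.14)² ≈ 42883430 km².

42883430 km²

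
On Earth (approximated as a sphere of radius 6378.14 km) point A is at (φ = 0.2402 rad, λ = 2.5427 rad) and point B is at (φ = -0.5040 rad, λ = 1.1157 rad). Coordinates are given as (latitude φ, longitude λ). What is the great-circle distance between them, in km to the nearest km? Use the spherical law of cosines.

9974 km

Let φ₁ = 0.2402 rad, φ₂ = -0.5040 rad, and Δλ = -1.4270 rad.
cos c = sin φ₁ sin φ₂ + cos φ₁ cos φ₂ cos Δλ = (0.2379)(-0.4829) + (0.9713)(0.8757)(0.1433) = 0.00699,
so c = arccos(0.00699) = 1.56380 rad.
Distance = R·c = 6378.14 × 1.5638 ≈ 9974 km.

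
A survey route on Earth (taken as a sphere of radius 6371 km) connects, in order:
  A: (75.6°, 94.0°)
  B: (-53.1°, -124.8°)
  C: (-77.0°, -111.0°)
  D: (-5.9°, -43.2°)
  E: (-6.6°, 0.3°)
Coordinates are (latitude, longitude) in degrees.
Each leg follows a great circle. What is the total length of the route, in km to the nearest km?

Leg A→B: central angle 2.6702 rad, distance 17011.8 km.
Leg B→C: central angle 0.4267 rad, distance 2718.2 km.
Leg C→D: central angle 1.3850 rad, distance 8824.0 km.
Leg D→E: central angle 0.7546 rad, distance 4807.4 km.
Total: 17011.8 + 2718.2 + 8824.0 + 4807.4 ≈ 33361 km.

33361 km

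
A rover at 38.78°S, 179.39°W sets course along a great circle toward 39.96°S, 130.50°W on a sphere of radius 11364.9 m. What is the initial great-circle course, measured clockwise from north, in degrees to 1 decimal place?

107.8°

With φ₁ = -0.6768, φ₂ = -0.6974, Δλ = 0.8533 rad, the forward-azimuth formula gives
θ = atan2( sin Δλ cos φ₂ , cos φ₁ sin φ₂ − sin φ₁ cos φ₂ cos Δλ ) = atan2(0.5775, -0.1850) = 107.76°.
So the initial bearing is 107.8°.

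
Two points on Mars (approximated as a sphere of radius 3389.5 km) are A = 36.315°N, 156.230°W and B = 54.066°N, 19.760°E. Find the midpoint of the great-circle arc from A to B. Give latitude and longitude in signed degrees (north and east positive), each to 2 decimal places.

The central angle between A and B is δ = 1.5630 rad.
With f = 0.5, the slerp weights are sin((1−f)δ)/sin δ = 0.7044 and sin(fδ)/sin δ = 0.7044.
Weighted sum of the unit vectors: (0.7044)·(-0.7374,-0.3248,0.5922) + (0.7044)·(0.5523,0.1984,0.8097) = (-0.1304, -0.0890, 0.9875).
Converting back: φ = atan2(z, √(x²+y²)) = 80.92°, λ = atan2(y, x) = -145.68°.

80.92°, -145.68°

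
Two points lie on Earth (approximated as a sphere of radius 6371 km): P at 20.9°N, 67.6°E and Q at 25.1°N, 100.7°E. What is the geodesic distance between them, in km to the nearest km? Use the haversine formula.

With latitudes φ₁ = 20.900°, φ₂ = 25.100° and longitude difference Δλ = 33.100°:
Haversine: a = sin²(Δφ/2) + cos φ₁ cos φ₂ sin²(Δλ/2) = 0.0013 + (0.9342)(0.9056)(0.0811) = 0.06999.
Central angle c = 2·arcsin(√a) = 0.53547 rad.
Distance = R·c = 6371 × 0.5355 ≈ 3412 km.

3412 km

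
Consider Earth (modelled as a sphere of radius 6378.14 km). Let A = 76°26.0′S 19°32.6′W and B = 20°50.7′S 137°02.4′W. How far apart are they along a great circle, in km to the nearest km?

8442 km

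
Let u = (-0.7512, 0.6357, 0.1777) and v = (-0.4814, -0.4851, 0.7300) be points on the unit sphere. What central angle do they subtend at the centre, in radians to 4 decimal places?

1.3868 rad

u·v = 0.1830; |u| = 1.0000, |v| = 1.0000.
cos θ = (u·v)/(|u||v|) = 0.1830, so θ = 1.3868 rad.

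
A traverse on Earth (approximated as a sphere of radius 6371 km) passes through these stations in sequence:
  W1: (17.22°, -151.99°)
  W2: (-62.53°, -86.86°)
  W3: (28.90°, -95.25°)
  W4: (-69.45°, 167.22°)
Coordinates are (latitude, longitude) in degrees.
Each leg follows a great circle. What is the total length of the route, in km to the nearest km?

Leg W1→W2: central angle 1.6482 rad, distance 10500.9 km.
Leg W2→W3: central angle 1.6001 rad, distance 10194.1 km.
Leg W3→W4: central angle 2.0861 rad, distance 13290.6 km.
Total: 10500.9 + 10194.1 + 13290.6 ≈ 33986 km.

33986 km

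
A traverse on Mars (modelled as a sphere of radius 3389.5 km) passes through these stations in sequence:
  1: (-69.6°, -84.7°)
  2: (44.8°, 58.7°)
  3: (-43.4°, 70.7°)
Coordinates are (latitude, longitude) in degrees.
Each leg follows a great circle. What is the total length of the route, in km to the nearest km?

14083 km

Leg 1→2: central angle 2.6041 rad, distance 8826.7 km.
Leg 2→3: central angle 1.5507 rad, distance 5255.9 km.
Total: 8826.7 + 5255.9 ≈ 14083 km.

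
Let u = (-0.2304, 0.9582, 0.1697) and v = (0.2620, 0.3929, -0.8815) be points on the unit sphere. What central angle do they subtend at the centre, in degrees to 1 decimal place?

80.4°

u·v = 0.1665; |u| = 1.0000, |v| = 1.0000.
cos θ = (u·v)/(|u||v|) = 0.1665, so θ = 80.4°.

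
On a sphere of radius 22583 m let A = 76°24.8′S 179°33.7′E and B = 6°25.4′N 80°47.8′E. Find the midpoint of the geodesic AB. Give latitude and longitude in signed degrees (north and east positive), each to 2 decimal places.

-41.11°, 94.42°

The central angle between A and B is δ = 1.7156 rad.
With f = 0.5, the slerp weights are sin((1−f)δ)/sin δ = 0.7644 and sin(fδ)/sin δ = 0.7644.
Weighted sum of the unit vectors: (0.7644)·(-0.2349,0.0018,-0.9720) + (0.7644)·(0.1589,0.9809,0.1119) = (-0.0581, 0.7512, -0.6575).
Converting back: φ = atan2(z, √(x²+y²)) = -41.11°, λ = atan2(y, x) = 94.42°.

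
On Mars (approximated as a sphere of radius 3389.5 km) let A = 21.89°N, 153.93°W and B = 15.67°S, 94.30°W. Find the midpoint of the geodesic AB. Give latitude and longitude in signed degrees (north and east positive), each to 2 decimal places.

3.58°, -123.51°

Central angle δ = 1.2122 rad. Interpolating on the sphere with fraction f = 0.5:
P = [sin((1−f)δ)·A + sin(fδ)·B] / sin δ = 0.6084·A + 0.6084·B in Cartesian coordinates,
giving P = (-0.5510, -0.8322, 0.0625), i.e. latitude 3.58°, longitude -123.51°.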